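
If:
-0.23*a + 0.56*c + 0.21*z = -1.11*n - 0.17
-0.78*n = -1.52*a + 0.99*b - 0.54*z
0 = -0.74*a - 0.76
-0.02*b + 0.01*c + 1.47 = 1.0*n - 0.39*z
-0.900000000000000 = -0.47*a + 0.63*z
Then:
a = -1.03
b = -3.30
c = -1.23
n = 0.67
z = -2.19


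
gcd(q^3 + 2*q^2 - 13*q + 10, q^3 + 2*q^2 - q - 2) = q - 1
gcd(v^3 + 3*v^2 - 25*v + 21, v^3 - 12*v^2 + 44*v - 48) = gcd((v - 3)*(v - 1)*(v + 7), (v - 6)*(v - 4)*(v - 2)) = 1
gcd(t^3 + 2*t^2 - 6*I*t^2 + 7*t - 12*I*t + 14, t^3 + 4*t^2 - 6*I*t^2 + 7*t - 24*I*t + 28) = t^2 - 6*I*t + 7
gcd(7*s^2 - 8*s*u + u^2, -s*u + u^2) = s - u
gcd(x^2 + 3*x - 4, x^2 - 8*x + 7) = x - 1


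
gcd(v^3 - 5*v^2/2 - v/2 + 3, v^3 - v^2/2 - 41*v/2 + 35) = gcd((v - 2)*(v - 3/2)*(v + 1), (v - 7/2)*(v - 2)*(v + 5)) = v - 2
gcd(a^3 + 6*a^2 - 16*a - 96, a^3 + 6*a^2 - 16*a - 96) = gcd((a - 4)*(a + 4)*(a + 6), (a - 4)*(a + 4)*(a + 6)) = a^3 + 6*a^2 - 16*a - 96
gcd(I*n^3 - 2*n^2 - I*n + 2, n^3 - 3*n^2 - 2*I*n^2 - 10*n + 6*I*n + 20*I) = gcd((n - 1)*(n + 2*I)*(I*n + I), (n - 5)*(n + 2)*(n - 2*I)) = 1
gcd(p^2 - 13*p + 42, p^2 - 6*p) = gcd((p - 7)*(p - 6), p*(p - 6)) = p - 6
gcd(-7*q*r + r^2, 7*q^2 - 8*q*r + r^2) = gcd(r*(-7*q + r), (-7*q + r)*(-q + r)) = 7*q - r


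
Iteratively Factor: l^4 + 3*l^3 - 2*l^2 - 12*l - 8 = (l - 2)*(l^3 + 5*l^2 + 8*l + 4) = (l - 2)*(l + 2)*(l^2 + 3*l + 2) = (l - 2)*(l + 2)^2*(l + 1)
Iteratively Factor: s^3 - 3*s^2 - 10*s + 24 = (s - 2)*(s^2 - s - 12) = (s - 2)*(s + 3)*(s - 4)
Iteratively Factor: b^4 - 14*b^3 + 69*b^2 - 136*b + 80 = (b - 1)*(b^3 - 13*b^2 + 56*b - 80) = (b - 5)*(b - 1)*(b^2 - 8*b + 16) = (b - 5)*(b - 4)*(b - 1)*(b - 4)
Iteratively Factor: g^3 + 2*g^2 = (g)*(g^2 + 2*g) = g^2*(g + 2)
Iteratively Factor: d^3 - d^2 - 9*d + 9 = (d - 3)*(d^2 + 2*d - 3) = (d - 3)*(d - 1)*(d + 3)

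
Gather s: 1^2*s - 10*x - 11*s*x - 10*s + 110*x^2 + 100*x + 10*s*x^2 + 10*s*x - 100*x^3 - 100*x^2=s*(10*x^2 - x - 9) - 100*x^3 + 10*x^2 + 90*x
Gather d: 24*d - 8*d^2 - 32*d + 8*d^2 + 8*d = 0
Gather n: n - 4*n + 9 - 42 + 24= -3*n - 9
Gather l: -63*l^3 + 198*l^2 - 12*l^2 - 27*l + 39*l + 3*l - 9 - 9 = -63*l^3 + 186*l^2 + 15*l - 18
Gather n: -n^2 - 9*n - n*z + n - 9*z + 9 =-n^2 + n*(-z - 8) - 9*z + 9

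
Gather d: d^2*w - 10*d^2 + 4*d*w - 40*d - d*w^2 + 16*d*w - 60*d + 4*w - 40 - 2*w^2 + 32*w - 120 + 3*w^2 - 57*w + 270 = d^2*(w - 10) + d*(-w^2 + 20*w - 100) + w^2 - 21*w + 110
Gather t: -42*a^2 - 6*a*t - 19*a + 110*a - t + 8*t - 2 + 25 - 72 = -42*a^2 + 91*a + t*(7 - 6*a) - 49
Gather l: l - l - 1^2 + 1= 0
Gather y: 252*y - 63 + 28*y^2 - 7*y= 28*y^2 + 245*y - 63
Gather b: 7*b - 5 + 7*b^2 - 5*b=7*b^2 + 2*b - 5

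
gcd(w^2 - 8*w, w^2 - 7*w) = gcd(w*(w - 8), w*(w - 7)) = w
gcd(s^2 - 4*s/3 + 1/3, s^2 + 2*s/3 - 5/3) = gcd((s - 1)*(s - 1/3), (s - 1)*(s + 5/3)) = s - 1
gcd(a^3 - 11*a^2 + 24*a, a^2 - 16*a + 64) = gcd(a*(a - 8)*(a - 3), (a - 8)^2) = a - 8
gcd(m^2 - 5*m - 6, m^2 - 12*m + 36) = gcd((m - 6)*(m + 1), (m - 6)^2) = m - 6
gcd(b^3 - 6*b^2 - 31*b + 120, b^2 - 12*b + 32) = b - 8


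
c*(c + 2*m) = c^2 + 2*c*m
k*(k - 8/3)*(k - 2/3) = k^3 - 10*k^2/3 + 16*k/9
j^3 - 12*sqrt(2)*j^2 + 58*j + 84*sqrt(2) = (j - 7*sqrt(2))*(j - 6*sqrt(2))*(j + sqrt(2))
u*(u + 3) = u^2 + 3*u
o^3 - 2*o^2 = o^2*(o - 2)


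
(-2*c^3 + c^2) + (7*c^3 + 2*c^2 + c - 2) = 5*c^3 + 3*c^2 + c - 2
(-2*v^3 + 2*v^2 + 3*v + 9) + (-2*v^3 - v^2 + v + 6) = -4*v^3 + v^2 + 4*v + 15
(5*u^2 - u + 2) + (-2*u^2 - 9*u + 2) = 3*u^2 - 10*u + 4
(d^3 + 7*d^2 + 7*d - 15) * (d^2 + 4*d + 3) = d^5 + 11*d^4 + 38*d^3 + 34*d^2 - 39*d - 45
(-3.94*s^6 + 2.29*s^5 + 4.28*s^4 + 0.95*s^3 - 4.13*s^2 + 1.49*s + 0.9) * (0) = 0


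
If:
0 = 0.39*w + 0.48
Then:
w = -1.23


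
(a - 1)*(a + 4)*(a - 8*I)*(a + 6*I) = a^4 + 3*a^3 - 2*I*a^3 + 44*a^2 - 6*I*a^2 + 144*a + 8*I*a - 192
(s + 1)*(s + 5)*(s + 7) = s^3 + 13*s^2 + 47*s + 35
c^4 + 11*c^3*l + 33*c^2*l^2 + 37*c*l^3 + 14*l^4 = (c + l)^2*(c + 2*l)*(c + 7*l)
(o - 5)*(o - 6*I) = o^2 - 5*o - 6*I*o + 30*I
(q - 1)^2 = q^2 - 2*q + 1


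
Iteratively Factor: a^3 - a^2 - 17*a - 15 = (a + 3)*(a^2 - 4*a - 5) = (a - 5)*(a + 3)*(a + 1)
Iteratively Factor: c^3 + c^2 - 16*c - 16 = (c + 4)*(c^2 - 3*c - 4) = (c - 4)*(c + 4)*(c + 1)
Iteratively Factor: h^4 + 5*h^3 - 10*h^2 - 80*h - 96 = (h - 4)*(h^3 + 9*h^2 + 26*h + 24) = (h - 4)*(h + 2)*(h^2 + 7*h + 12) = (h - 4)*(h + 2)*(h + 3)*(h + 4)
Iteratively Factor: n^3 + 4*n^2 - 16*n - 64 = (n - 4)*(n^2 + 8*n + 16) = (n - 4)*(n + 4)*(n + 4)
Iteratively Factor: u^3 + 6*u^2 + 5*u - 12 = (u + 3)*(u^2 + 3*u - 4) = (u - 1)*(u + 3)*(u + 4)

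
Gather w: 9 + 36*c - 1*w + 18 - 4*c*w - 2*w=36*c + w*(-4*c - 3) + 27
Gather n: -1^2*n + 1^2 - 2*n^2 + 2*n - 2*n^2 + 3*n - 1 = -4*n^2 + 4*n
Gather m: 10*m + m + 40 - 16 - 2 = 11*m + 22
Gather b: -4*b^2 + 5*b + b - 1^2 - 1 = -4*b^2 + 6*b - 2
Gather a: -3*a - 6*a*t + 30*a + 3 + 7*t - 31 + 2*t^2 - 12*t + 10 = a*(27 - 6*t) + 2*t^2 - 5*t - 18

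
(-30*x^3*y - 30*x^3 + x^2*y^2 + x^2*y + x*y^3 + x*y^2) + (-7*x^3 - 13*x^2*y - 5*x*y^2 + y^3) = -30*x^3*y - 37*x^3 + x^2*y^2 - 12*x^2*y + x*y^3 - 4*x*y^2 + y^3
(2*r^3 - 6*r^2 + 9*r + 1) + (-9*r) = 2*r^3 - 6*r^2 + 1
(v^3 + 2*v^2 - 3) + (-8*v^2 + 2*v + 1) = v^3 - 6*v^2 + 2*v - 2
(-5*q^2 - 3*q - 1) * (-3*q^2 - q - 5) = 15*q^4 + 14*q^3 + 31*q^2 + 16*q + 5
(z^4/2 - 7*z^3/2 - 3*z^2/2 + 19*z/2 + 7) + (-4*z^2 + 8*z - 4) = z^4/2 - 7*z^3/2 - 11*z^2/2 + 35*z/2 + 3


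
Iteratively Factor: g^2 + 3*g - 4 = (g - 1)*(g + 4)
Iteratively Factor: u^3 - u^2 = (u - 1)*(u^2) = u*(u - 1)*(u)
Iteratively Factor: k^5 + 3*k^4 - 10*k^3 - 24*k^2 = (k)*(k^4 + 3*k^3 - 10*k^2 - 24*k) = k*(k + 4)*(k^3 - k^2 - 6*k) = k^2*(k + 4)*(k^2 - k - 6) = k^2*(k - 3)*(k + 4)*(k + 2)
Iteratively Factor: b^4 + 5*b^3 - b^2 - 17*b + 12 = (b - 1)*(b^3 + 6*b^2 + 5*b - 12) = (b - 1)*(b + 4)*(b^2 + 2*b - 3) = (b - 1)^2*(b + 4)*(b + 3)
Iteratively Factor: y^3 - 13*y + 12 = (y - 3)*(y^2 + 3*y - 4) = (y - 3)*(y - 1)*(y + 4)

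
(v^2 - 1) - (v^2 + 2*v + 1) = -2*v - 2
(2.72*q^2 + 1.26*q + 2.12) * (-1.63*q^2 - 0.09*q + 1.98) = -4.4336*q^4 - 2.2986*q^3 + 1.8166*q^2 + 2.304*q + 4.1976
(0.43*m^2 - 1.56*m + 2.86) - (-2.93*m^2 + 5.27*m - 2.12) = 3.36*m^2 - 6.83*m + 4.98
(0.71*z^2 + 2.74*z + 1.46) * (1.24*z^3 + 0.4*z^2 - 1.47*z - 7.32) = 0.8804*z^5 + 3.6816*z^4 + 1.8627*z^3 - 8.641*z^2 - 22.203*z - 10.6872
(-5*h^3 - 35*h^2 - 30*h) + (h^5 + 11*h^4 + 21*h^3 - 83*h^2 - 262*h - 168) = h^5 + 11*h^4 + 16*h^3 - 118*h^2 - 292*h - 168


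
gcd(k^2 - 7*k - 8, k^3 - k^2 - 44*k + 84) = 1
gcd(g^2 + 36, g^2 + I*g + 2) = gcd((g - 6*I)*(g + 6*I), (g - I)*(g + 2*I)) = 1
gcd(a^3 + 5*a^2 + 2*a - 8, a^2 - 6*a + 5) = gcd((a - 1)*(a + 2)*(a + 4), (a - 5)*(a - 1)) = a - 1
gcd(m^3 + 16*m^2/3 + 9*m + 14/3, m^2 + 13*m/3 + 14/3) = m^2 + 13*m/3 + 14/3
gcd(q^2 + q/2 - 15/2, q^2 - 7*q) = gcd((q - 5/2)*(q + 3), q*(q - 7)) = 1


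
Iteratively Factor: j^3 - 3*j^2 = (j)*(j^2 - 3*j) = j^2*(j - 3)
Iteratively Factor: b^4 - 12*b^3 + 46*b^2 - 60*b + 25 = (b - 1)*(b^3 - 11*b^2 + 35*b - 25) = (b - 5)*(b - 1)*(b^2 - 6*b + 5) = (b - 5)*(b - 1)^2*(b - 5)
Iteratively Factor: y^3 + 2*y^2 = (y + 2)*(y^2) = y*(y + 2)*(y)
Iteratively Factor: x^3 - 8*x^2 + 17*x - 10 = (x - 2)*(x^2 - 6*x + 5) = (x - 5)*(x - 2)*(x - 1)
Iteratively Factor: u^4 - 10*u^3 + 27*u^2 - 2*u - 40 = (u - 2)*(u^3 - 8*u^2 + 11*u + 20) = (u - 2)*(u + 1)*(u^2 - 9*u + 20) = (u - 5)*(u - 2)*(u + 1)*(u - 4)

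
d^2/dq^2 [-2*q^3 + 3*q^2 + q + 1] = 6 - 12*q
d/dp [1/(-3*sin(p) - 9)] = cos(p)/(3*(sin(p) + 3)^2)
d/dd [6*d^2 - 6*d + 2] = 12*d - 6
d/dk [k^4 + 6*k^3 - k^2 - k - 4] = 4*k^3 + 18*k^2 - 2*k - 1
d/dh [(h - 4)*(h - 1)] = 2*h - 5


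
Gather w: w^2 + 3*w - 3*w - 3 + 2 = w^2 - 1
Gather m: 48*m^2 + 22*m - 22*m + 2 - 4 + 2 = 48*m^2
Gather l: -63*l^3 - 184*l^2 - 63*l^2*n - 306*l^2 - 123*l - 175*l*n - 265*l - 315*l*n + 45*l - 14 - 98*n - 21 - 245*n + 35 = -63*l^3 + l^2*(-63*n - 490) + l*(-490*n - 343) - 343*n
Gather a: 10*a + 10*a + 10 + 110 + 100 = 20*a + 220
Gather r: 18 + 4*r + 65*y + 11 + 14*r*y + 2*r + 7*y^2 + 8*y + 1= r*(14*y + 6) + 7*y^2 + 73*y + 30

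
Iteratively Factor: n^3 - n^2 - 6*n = (n - 3)*(n^2 + 2*n) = n*(n - 3)*(n + 2)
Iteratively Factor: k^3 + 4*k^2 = (k)*(k^2 + 4*k) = k*(k + 4)*(k)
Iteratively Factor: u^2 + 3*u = (u)*(u + 3)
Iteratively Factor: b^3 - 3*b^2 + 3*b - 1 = (b - 1)*(b^2 - 2*b + 1) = (b - 1)^2*(b - 1)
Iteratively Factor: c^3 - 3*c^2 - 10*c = (c)*(c^2 - 3*c - 10) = c*(c + 2)*(c - 5)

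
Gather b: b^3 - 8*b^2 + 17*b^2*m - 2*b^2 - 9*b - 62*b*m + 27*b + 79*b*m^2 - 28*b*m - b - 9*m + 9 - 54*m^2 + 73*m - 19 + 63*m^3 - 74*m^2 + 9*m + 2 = b^3 + b^2*(17*m - 10) + b*(79*m^2 - 90*m + 17) + 63*m^3 - 128*m^2 + 73*m - 8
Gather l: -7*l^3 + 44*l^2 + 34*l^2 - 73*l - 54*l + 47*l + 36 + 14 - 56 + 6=-7*l^3 + 78*l^2 - 80*l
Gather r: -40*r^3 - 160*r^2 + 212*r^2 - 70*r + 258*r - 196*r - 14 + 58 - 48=-40*r^3 + 52*r^2 - 8*r - 4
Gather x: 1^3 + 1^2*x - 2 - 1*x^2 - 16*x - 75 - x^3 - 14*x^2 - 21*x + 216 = -x^3 - 15*x^2 - 36*x + 140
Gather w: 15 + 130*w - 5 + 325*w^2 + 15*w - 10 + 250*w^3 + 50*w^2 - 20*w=250*w^3 + 375*w^2 + 125*w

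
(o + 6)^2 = o^2 + 12*o + 36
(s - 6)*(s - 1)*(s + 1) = s^3 - 6*s^2 - s + 6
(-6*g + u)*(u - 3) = -6*g*u + 18*g + u^2 - 3*u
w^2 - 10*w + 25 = (w - 5)^2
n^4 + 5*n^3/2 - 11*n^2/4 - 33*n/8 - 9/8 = (n - 3/2)*(n + 1/2)^2*(n + 3)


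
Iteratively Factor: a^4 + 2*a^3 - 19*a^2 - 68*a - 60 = (a + 3)*(a^3 - a^2 - 16*a - 20) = (a + 2)*(a + 3)*(a^2 - 3*a - 10) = (a - 5)*(a + 2)*(a + 3)*(a + 2)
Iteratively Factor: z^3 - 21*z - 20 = (z - 5)*(z^2 + 5*z + 4) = (z - 5)*(z + 4)*(z + 1)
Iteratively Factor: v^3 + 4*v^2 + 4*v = (v + 2)*(v^2 + 2*v) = (v + 2)^2*(v)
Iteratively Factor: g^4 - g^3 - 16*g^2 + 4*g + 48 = (g + 2)*(g^3 - 3*g^2 - 10*g + 24) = (g + 2)*(g + 3)*(g^2 - 6*g + 8) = (g - 4)*(g + 2)*(g + 3)*(g - 2)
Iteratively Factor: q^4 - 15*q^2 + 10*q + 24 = (q + 4)*(q^3 - 4*q^2 + q + 6) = (q + 1)*(q + 4)*(q^2 - 5*q + 6) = (q - 2)*(q + 1)*(q + 4)*(q - 3)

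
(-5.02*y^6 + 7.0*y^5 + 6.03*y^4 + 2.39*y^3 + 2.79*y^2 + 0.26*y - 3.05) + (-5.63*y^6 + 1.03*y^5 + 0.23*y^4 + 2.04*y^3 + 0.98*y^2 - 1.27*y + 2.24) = -10.65*y^6 + 8.03*y^5 + 6.26*y^4 + 4.43*y^3 + 3.77*y^2 - 1.01*y - 0.81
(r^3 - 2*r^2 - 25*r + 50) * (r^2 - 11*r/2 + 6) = r^5 - 15*r^4/2 - 8*r^3 + 351*r^2/2 - 425*r + 300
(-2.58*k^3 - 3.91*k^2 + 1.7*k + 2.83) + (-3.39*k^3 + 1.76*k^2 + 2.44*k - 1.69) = -5.97*k^3 - 2.15*k^2 + 4.14*k + 1.14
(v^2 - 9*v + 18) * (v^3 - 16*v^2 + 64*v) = v^5 - 25*v^4 + 226*v^3 - 864*v^2 + 1152*v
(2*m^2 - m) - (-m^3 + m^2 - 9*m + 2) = m^3 + m^2 + 8*m - 2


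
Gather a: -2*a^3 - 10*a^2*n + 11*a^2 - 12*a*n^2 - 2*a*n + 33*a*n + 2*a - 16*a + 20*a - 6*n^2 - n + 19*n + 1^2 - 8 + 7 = -2*a^3 + a^2*(11 - 10*n) + a*(-12*n^2 + 31*n + 6) - 6*n^2 + 18*n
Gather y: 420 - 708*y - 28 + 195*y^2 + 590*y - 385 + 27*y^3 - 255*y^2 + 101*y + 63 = 27*y^3 - 60*y^2 - 17*y + 70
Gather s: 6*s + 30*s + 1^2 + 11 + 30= 36*s + 42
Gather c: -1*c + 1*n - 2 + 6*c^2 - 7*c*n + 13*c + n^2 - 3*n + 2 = 6*c^2 + c*(12 - 7*n) + n^2 - 2*n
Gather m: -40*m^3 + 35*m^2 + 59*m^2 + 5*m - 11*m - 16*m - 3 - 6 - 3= -40*m^3 + 94*m^2 - 22*m - 12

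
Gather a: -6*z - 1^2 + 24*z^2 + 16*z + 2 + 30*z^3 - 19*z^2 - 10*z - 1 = 30*z^3 + 5*z^2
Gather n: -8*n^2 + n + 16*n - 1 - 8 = -8*n^2 + 17*n - 9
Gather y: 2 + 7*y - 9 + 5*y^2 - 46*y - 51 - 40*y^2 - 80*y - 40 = -35*y^2 - 119*y - 98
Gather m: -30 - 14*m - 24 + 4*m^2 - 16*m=4*m^2 - 30*m - 54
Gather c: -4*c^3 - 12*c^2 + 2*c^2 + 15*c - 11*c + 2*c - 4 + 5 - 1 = -4*c^3 - 10*c^2 + 6*c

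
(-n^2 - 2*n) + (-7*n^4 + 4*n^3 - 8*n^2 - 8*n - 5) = -7*n^4 + 4*n^3 - 9*n^2 - 10*n - 5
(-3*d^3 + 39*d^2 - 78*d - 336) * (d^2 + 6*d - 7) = -3*d^5 + 21*d^4 + 177*d^3 - 1077*d^2 - 1470*d + 2352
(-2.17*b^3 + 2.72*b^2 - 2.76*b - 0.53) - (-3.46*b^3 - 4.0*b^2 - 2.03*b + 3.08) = 1.29*b^3 + 6.72*b^2 - 0.73*b - 3.61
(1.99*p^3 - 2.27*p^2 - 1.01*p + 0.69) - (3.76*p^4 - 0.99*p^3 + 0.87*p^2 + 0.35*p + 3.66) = -3.76*p^4 + 2.98*p^3 - 3.14*p^2 - 1.36*p - 2.97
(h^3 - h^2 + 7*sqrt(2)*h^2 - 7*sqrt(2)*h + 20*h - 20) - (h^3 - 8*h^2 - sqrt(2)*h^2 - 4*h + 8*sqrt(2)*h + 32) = 7*h^2 + 8*sqrt(2)*h^2 - 15*sqrt(2)*h + 24*h - 52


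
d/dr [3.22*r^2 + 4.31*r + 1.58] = 6.44*r + 4.31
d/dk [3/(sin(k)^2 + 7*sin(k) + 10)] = -3*(2*sin(k) + 7)*cos(k)/(sin(k)^2 + 7*sin(k) + 10)^2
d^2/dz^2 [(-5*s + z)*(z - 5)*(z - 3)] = -10*s + 6*z - 16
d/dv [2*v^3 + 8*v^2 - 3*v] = 6*v^2 + 16*v - 3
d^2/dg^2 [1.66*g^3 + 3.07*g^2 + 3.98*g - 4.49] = 9.96*g + 6.14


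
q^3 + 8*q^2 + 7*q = q*(q + 1)*(q + 7)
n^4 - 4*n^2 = n^2*(n - 2)*(n + 2)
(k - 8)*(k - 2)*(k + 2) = k^3 - 8*k^2 - 4*k + 32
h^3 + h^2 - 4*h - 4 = (h - 2)*(h + 1)*(h + 2)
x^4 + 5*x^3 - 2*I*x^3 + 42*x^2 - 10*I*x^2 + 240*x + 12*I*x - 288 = (x - 1)*(x + 6)*(x - 8*I)*(x + 6*I)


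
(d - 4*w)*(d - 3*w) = d^2 - 7*d*w + 12*w^2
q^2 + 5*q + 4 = (q + 1)*(q + 4)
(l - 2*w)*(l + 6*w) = l^2 + 4*l*w - 12*w^2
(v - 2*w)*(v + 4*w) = v^2 + 2*v*w - 8*w^2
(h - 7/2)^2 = h^2 - 7*h + 49/4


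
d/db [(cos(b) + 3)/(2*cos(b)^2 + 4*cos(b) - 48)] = (cos(b)^2 + 6*cos(b) + 30)*sin(b)/(2*(cos(b)^2 + 2*cos(b) - 24)^2)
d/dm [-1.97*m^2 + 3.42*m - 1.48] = 3.42 - 3.94*m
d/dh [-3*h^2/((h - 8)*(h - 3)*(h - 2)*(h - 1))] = 6*h*(h^4 - 7*h^3 + 47*h - 48)/(h^8 - 28*h^7 + 314*h^6 - 1840*h^5 + 6209*h^4 - 12436*h^3 + 14500*h^2 - 9024*h + 2304)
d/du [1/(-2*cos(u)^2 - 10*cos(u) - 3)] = -2*(2*cos(u) + 5)*sin(u)/(10*cos(u) + cos(2*u) + 4)^2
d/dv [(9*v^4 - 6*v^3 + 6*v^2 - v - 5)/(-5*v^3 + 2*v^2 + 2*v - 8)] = (-45*v^6 + 36*v^5 + 72*v^4 - 322*v^3 + 83*v^2 - 76*v + 18)/(25*v^6 - 20*v^5 - 16*v^4 + 88*v^3 - 28*v^2 - 32*v + 64)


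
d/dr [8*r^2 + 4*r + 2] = 16*r + 4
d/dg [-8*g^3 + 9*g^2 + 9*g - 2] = -24*g^2 + 18*g + 9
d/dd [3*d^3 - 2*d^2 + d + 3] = 9*d^2 - 4*d + 1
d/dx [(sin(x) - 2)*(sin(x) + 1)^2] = -3*cos(x)^3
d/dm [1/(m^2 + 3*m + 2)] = (-2*m - 3)/(m^2 + 3*m + 2)^2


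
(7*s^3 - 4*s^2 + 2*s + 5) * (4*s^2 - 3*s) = 28*s^5 - 37*s^4 + 20*s^3 + 14*s^2 - 15*s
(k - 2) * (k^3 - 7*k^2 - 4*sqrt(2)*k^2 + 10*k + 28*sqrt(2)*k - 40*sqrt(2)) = k^4 - 9*k^3 - 4*sqrt(2)*k^3 + 24*k^2 + 36*sqrt(2)*k^2 - 96*sqrt(2)*k - 20*k + 80*sqrt(2)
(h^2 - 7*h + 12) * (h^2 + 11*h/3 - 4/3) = h^4 - 10*h^3/3 - 15*h^2 + 160*h/3 - 16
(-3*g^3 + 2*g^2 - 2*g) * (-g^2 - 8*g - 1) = 3*g^5 + 22*g^4 - 11*g^3 + 14*g^2 + 2*g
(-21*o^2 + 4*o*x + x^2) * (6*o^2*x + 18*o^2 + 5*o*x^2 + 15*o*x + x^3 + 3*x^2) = -126*o^4*x - 378*o^4 - 81*o^3*x^2 - 243*o^3*x + 5*o^2*x^3 + 15*o^2*x^2 + 9*o*x^4 + 27*o*x^3 + x^5 + 3*x^4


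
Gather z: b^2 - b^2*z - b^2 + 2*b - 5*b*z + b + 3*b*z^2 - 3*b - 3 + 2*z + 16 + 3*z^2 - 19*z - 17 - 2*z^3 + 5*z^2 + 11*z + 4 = -2*z^3 + z^2*(3*b + 8) + z*(-b^2 - 5*b - 6)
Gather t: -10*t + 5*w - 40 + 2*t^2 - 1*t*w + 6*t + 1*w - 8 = 2*t^2 + t*(-w - 4) + 6*w - 48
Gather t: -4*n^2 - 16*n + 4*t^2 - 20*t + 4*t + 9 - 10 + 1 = -4*n^2 - 16*n + 4*t^2 - 16*t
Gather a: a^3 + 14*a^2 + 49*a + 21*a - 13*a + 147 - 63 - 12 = a^3 + 14*a^2 + 57*a + 72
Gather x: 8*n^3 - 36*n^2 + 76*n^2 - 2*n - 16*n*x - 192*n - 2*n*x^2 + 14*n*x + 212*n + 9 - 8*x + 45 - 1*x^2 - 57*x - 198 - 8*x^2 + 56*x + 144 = 8*n^3 + 40*n^2 + 18*n + x^2*(-2*n - 9) + x*(-2*n - 9)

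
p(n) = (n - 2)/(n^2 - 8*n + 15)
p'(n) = (8 - 2*n)*(n - 2)/(n^2 - 8*n + 15)^2 + 1/(n^2 - 8*n + 15)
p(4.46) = -3.12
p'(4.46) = -4.91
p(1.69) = -0.07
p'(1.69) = 0.15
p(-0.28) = -0.13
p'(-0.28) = -0.01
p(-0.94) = -0.13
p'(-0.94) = -0.01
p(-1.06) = -0.12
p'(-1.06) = -0.01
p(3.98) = -1.98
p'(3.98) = -0.92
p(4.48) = -3.22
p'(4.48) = -5.32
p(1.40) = -0.10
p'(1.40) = 0.08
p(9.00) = 0.29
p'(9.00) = -0.08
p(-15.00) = -0.05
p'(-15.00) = 0.00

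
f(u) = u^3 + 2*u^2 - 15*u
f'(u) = 3*u^2 + 4*u - 15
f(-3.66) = 32.66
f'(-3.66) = 10.55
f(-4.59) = 14.28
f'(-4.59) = 29.84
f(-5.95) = -50.59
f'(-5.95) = 67.41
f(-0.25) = 3.86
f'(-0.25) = -15.81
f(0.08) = -1.19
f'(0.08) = -14.66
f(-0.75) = 11.95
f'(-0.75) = -16.31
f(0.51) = -7.00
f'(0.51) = -12.18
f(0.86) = -10.78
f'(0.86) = -9.34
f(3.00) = 0.00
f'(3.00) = 24.00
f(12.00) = 1836.00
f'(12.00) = 465.00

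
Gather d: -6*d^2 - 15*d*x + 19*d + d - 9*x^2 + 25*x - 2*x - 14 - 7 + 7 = -6*d^2 + d*(20 - 15*x) - 9*x^2 + 23*x - 14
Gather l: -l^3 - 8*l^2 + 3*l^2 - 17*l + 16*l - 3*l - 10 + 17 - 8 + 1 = -l^3 - 5*l^2 - 4*l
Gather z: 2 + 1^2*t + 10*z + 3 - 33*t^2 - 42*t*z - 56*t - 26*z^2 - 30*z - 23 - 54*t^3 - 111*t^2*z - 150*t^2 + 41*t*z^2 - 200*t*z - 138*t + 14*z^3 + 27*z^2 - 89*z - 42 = -54*t^3 - 183*t^2 - 193*t + 14*z^3 + z^2*(41*t + 1) + z*(-111*t^2 - 242*t - 109) - 60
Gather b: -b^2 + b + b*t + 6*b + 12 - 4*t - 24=-b^2 + b*(t + 7) - 4*t - 12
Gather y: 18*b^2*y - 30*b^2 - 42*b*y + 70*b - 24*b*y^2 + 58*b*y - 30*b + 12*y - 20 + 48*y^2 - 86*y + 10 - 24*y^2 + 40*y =-30*b^2 + 40*b + y^2*(24 - 24*b) + y*(18*b^2 + 16*b - 34) - 10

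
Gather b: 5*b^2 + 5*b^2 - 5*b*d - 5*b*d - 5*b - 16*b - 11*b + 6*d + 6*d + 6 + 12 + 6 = 10*b^2 + b*(-10*d - 32) + 12*d + 24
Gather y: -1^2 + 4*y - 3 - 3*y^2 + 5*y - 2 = -3*y^2 + 9*y - 6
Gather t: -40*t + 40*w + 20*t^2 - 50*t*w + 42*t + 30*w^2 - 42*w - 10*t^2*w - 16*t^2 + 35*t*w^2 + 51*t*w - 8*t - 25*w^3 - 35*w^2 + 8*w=t^2*(4 - 10*w) + t*(35*w^2 + w - 6) - 25*w^3 - 5*w^2 + 6*w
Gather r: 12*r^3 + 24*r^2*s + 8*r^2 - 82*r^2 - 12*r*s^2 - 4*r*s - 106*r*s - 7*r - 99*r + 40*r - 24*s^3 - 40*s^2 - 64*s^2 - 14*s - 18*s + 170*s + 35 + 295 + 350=12*r^3 + r^2*(24*s - 74) + r*(-12*s^2 - 110*s - 66) - 24*s^3 - 104*s^2 + 138*s + 680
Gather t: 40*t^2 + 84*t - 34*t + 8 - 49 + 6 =40*t^2 + 50*t - 35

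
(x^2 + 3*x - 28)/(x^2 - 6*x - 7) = (-x^2 - 3*x + 28)/(-x^2 + 6*x + 7)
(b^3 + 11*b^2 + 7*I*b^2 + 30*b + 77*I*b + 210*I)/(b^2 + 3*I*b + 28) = (b^2 + 11*b + 30)/(b - 4*I)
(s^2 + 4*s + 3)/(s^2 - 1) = (s + 3)/(s - 1)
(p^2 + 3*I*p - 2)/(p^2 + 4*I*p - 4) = (p + I)/(p + 2*I)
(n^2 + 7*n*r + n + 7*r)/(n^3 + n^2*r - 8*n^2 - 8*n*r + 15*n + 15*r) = (n^2 + 7*n*r + n + 7*r)/(n^3 + n^2*r - 8*n^2 - 8*n*r + 15*n + 15*r)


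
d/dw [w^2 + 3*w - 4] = 2*w + 3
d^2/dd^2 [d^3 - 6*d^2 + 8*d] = 6*d - 12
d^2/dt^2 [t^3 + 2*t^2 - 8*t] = 6*t + 4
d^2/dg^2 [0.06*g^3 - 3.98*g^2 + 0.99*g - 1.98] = 0.36*g - 7.96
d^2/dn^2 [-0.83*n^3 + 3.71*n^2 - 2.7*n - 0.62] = 7.42 - 4.98*n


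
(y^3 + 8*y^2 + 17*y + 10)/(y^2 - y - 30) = (y^2 + 3*y + 2)/(y - 6)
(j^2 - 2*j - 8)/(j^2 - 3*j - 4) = (j + 2)/(j + 1)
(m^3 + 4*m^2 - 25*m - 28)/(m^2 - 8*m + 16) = (m^2 + 8*m + 7)/(m - 4)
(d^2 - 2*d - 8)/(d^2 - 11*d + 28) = (d + 2)/(d - 7)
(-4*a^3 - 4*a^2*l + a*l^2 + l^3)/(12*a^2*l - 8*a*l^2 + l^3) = (-2*a^2 - 3*a*l - l^2)/(l*(6*a - l))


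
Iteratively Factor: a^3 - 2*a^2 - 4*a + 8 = (a + 2)*(a^2 - 4*a + 4) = (a - 2)*(a + 2)*(a - 2)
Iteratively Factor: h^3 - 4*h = (h)*(h^2 - 4) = h*(h + 2)*(h - 2)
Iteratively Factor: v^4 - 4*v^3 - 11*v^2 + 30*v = (v - 2)*(v^3 - 2*v^2 - 15*v) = (v - 2)*(v + 3)*(v^2 - 5*v) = (v - 5)*(v - 2)*(v + 3)*(v)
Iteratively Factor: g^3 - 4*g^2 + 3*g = (g - 3)*(g^2 - g) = (g - 3)*(g - 1)*(g)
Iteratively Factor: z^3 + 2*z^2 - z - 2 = (z - 1)*(z^2 + 3*z + 2) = (z - 1)*(z + 1)*(z + 2)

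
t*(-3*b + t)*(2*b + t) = -6*b^2*t - b*t^2 + t^3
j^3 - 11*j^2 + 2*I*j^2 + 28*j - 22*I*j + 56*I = (j - 7)*(j - 4)*(j + 2*I)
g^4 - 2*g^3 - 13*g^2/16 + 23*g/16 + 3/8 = (g - 2)*(g - 1)*(g + 1/4)*(g + 3/4)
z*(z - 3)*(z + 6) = z^3 + 3*z^2 - 18*z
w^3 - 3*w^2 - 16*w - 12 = (w - 6)*(w + 1)*(w + 2)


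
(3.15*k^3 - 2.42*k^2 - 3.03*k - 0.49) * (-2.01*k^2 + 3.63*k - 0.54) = -6.3315*k^5 + 16.2987*k^4 - 4.3953*k^3 - 8.7072*k^2 - 0.1425*k + 0.2646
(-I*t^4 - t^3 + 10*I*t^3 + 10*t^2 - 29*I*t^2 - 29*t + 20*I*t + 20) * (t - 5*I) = -I*t^5 - 6*t^4 + 10*I*t^4 + 60*t^3 - 24*I*t^3 - 174*t^2 - 30*I*t^2 + 120*t + 145*I*t - 100*I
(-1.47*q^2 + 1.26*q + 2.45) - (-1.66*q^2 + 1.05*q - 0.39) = 0.19*q^2 + 0.21*q + 2.84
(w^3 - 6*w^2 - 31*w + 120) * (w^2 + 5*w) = w^5 - w^4 - 61*w^3 - 35*w^2 + 600*w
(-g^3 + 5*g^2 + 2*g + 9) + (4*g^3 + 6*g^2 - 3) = 3*g^3 + 11*g^2 + 2*g + 6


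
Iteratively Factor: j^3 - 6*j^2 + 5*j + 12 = (j + 1)*(j^2 - 7*j + 12) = (j - 4)*(j + 1)*(j - 3)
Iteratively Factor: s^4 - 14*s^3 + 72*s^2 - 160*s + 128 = (s - 4)*(s^3 - 10*s^2 + 32*s - 32) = (s - 4)^2*(s^2 - 6*s + 8) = (s - 4)^2*(s - 2)*(s - 4)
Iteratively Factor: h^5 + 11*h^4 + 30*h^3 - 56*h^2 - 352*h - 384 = (h + 4)*(h^4 + 7*h^3 + 2*h^2 - 64*h - 96) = (h + 2)*(h + 4)*(h^3 + 5*h^2 - 8*h - 48) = (h + 2)*(h + 4)^2*(h^2 + h - 12) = (h - 3)*(h + 2)*(h + 4)^2*(h + 4)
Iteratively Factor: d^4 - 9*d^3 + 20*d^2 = (d)*(d^3 - 9*d^2 + 20*d) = d^2*(d^2 - 9*d + 20) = d^2*(d - 5)*(d - 4)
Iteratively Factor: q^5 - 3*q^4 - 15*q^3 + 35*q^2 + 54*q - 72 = (q - 1)*(q^4 - 2*q^3 - 17*q^2 + 18*q + 72) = (q - 3)*(q - 1)*(q^3 + q^2 - 14*q - 24) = (q - 3)*(q - 1)*(q + 3)*(q^2 - 2*q - 8) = (q - 3)*(q - 1)*(q + 2)*(q + 3)*(q - 4)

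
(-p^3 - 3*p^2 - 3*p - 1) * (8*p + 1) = -8*p^4 - 25*p^3 - 27*p^2 - 11*p - 1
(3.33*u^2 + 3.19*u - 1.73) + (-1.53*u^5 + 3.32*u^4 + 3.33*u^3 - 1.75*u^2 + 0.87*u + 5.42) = -1.53*u^5 + 3.32*u^4 + 3.33*u^3 + 1.58*u^2 + 4.06*u + 3.69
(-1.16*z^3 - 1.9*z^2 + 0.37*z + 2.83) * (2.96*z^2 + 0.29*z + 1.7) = -3.4336*z^5 - 5.9604*z^4 - 1.4278*z^3 + 5.2541*z^2 + 1.4497*z + 4.811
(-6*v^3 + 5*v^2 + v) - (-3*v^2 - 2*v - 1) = -6*v^3 + 8*v^2 + 3*v + 1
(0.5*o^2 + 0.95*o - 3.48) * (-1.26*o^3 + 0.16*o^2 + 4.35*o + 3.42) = -0.63*o^5 - 1.117*o^4 + 6.7118*o^3 + 5.2857*o^2 - 11.889*o - 11.9016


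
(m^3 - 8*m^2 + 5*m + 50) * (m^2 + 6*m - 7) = m^5 - 2*m^4 - 50*m^3 + 136*m^2 + 265*m - 350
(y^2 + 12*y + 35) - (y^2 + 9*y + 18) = 3*y + 17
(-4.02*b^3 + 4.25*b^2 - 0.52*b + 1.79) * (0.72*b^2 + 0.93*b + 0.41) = -2.8944*b^5 - 0.6786*b^4 + 1.9299*b^3 + 2.5477*b^2 + 1.4515*b + 0.7339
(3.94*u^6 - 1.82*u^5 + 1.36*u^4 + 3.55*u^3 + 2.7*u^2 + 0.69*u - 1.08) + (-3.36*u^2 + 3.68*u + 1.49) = 3.94*u^6 - 1.82*u^5 + 1.36*u^4 + 3.55*u^3 - 0.66*u^2 + 4.37*u + 0.41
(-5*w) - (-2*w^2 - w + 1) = 2*w^2 - 4*w - 1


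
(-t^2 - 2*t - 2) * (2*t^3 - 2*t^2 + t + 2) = -2*t^5 - 2*t^4 - t^3 - 6*t - 4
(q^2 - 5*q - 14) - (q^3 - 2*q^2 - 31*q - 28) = -q^3 + 3*q^2 + 26*q + 14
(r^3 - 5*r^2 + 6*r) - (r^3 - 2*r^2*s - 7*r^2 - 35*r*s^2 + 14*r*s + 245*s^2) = 2*r^2*s + 2*r^2 + 35*r*s^2 - 14*r*s + 6*r - 245*s^2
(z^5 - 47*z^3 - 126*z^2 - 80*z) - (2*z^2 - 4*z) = z^5 - 47*z^3 - 128*z^2 - 76*z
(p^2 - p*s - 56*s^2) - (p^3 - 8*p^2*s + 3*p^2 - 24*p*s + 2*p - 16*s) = -p^3 + 8*p^2*s - 2*p^2 + 23*p*s - 2*p - 56*s^2 + 16*s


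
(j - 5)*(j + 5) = j^2 - 25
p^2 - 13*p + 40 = (p - 8)*(p - 5)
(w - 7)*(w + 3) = w^2 - 4*w - 21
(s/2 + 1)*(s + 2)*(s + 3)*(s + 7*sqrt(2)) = s^4/2 + 7*s^3/2 + 7*sqrt(2)*s^3/2 + 8*s^2 + 49*sqrt(2)*s^2/2 + 6*s + 56*sqrt(2)*s + 42*sqrt(2)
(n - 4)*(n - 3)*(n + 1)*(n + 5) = n^4 - n^3 - 25*n^2 + 37*n + 60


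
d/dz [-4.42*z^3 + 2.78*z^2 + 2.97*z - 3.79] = -13.26*z^2 + 5.56*z + 2.97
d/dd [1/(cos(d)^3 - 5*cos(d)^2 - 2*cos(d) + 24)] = (3*cos(d)^2 - 10*cos(d) - 2)*sin(d)/(cos(d)^3 - 5*cos(d)^2 - 2*cos(d) + 24)^2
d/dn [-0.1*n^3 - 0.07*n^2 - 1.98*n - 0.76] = -0.3*n^2 - 0.14*n - 1.98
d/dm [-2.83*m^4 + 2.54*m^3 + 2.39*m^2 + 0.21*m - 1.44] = -11.32*m^3 + 7.62*m^2 + 4.78*m + 0.21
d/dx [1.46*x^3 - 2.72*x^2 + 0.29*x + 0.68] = 4.38*x^2 - 5.44*x + 0.29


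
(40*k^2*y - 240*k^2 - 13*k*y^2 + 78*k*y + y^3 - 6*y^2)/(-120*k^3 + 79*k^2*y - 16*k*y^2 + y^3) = (y - 6)/(-3*k + y)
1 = 1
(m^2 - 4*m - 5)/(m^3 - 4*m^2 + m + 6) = (m - 5)/(m^2 - 5*m + 6)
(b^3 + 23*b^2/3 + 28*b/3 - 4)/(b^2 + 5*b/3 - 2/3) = b + 6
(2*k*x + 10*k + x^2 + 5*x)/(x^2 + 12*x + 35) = (2*k + x)/(x + 7)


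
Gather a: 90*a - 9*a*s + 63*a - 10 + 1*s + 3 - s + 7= a*(153 - 9*s)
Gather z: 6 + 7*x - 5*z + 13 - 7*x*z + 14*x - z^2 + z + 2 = 21*x - z^2 + z*(-7*x - 4) + 21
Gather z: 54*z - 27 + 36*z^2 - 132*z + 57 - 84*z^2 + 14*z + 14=-48*z^2 - 64*z + 44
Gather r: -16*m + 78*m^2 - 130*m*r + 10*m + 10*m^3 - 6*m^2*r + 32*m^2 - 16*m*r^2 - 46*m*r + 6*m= 10*m^3 + 110*m^2 - 16*m*r^2 + r*(-6*m^2 - 176*m)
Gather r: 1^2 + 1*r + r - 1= 2*r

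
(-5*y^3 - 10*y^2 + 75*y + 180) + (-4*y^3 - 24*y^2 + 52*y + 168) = -9*y^3 - 34*y^2 + 127*y + 348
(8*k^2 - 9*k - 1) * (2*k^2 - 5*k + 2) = 16*k^4 - 58*k^3 + 59*k^2 - 13*k - 2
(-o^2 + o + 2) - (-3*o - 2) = -o^2 + 4*o + 4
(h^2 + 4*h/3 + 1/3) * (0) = 0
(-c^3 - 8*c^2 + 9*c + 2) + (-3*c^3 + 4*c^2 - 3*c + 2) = -4*c^3 - 4*c^2 + 6*c + 4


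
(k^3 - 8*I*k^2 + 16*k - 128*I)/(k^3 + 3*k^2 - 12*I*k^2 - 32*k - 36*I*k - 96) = (k + 4*I)/(k + 3)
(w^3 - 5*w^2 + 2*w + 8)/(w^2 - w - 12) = (w^2 - w - 2)/(w + 3)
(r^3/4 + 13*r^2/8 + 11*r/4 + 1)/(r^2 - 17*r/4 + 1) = (2*r^3 + 13*r^2 + 22*r + 8)/(2*(4*r^2 - 17*r + 4))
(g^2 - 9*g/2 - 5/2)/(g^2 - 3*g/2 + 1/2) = (2*g^2 - 9*g - 5)/(2*g^2 - 3*g + 1)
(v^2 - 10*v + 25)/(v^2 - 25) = (v - 5)/(v + 5)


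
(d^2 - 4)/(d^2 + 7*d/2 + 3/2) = 2*(d^2 - 4)/(2*d^2 + 7*d + 3)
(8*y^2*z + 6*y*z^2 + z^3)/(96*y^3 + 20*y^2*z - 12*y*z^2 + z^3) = z*(4*y + z)/(48*y^2 - 14*y*z + z^2)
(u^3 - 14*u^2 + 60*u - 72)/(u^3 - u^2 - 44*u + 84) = (u - 6)/(u + 7)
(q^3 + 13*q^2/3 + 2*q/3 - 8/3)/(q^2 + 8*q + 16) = (3*q^2 + q - 2)/(3*(q + 4))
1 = 1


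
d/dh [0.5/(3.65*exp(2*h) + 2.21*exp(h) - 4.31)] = (-3.65*exp(h) - 1.105)*exp(h)/(3.65*exp(2*h) + 2.21*exp(h) - 4.31)^2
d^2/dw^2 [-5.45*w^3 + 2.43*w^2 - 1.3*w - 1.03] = 4.86 - 32.7*w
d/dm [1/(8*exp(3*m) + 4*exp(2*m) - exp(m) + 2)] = (-24*exp(2*m) - 8*exp(m) + 1)*exp(m)/(8*exp(3*m) + 4*exp(2*m) - exp(m) + 2)^2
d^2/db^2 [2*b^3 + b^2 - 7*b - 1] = 12*b + 2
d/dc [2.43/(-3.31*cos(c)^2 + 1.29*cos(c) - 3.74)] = (3.1347 - 16.0866*cos(c))*sin(c)/(3.31*cos(c)^2 - 1.29*cos(c) + 3.74)^2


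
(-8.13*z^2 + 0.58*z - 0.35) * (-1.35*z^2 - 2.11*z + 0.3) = 10.9755*z^4 + 16.3713*z^3 - 3.1903*z^2 + 0.9125*z - 0.105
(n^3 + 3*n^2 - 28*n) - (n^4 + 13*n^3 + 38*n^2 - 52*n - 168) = -n^4 - 12*n^3 - 35*n^2 + 24*n + 168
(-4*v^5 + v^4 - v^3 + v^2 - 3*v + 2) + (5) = -4*v^5 + v^4 - v^3 + v^2 - 3*v + 7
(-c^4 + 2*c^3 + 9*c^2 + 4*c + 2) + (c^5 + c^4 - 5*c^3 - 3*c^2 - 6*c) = c^5 - 3*c^3 + 6*c^2 - 2*c + 2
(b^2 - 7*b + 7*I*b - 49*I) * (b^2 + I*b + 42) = b^4 - 7*b^3 + 8*I*b^3 + 35*b^2 - 56*I*b^2 - 245*b + 294*I*b - 2058*I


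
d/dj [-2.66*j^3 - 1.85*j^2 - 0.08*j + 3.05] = -7.98*j^2 - 3.7*j - 0.08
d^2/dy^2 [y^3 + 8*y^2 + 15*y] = 6*y + 16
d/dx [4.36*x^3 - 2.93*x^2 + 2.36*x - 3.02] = 13.08*x^2 - 5.86*x + 2.36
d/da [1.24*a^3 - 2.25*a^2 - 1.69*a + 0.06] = 3.72*a^2 - 4.5*a - 1.69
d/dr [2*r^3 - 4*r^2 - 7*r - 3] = 6*r^2 - 8*r - 7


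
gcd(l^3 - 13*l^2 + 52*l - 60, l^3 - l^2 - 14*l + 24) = l - 2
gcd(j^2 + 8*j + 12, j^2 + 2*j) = j + 2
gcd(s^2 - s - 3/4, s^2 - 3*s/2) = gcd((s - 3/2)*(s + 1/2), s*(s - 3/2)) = s - 3/2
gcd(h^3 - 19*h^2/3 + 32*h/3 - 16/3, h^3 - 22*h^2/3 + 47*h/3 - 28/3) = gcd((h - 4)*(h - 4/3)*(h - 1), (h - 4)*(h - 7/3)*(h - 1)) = h^2 - 5*h + 4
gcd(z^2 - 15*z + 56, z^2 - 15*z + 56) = z^2 - 15*z + 56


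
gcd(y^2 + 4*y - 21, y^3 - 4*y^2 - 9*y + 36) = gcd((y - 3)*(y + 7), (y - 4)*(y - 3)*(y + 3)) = y - 3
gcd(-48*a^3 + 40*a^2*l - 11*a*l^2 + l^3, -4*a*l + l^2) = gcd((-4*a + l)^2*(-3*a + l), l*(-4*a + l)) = 4*a - l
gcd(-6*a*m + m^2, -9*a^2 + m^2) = 1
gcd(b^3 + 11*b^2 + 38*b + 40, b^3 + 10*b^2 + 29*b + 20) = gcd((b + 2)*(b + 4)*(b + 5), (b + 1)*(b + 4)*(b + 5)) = b^2 + 9*b + 20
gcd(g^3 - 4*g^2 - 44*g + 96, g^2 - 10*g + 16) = g^2 - 10*g + 16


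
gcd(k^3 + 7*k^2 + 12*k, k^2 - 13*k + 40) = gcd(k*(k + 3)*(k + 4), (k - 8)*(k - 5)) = 1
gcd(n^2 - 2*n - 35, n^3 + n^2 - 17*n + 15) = n + 5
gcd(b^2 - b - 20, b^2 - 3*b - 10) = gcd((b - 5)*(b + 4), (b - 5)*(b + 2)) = b - 5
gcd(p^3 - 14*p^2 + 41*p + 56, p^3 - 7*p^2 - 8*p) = p^2 - 7*p - 8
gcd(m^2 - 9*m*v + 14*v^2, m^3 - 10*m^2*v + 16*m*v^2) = -m + 2*v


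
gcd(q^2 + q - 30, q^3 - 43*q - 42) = q + 6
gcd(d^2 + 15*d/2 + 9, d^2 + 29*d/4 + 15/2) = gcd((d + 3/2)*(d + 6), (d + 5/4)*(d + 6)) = d + 6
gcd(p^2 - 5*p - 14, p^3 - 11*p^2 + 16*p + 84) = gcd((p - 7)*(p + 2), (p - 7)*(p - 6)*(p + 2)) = p^2 - 5*p - 14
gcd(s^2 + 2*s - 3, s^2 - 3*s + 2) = s - 1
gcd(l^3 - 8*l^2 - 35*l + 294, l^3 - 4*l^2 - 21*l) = l - 7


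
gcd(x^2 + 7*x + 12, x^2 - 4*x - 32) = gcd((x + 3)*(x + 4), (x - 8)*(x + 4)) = x + 4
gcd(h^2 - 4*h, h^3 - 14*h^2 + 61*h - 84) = h - 4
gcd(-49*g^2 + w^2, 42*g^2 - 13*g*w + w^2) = -7*g + w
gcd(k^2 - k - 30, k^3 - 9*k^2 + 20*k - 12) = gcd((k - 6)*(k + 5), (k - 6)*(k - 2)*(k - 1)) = k - 6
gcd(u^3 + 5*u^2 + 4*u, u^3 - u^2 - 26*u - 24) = u^2 + 5*u + 4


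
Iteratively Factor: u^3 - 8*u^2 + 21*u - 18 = (u - 2)*(u^2 - 6*u + 9) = (u - 3)*(u - 2)*(u - 3)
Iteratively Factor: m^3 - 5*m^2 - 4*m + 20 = (m - 2)*(m^2 - 3*m - 10) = (m - 2)*(m + 2)*(m - 5)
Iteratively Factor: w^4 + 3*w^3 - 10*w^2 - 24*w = (w + 2)*(w^3 + w^2 - 12*w) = (w - 3)*(w + 2)*(w^2 + 4*w) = w*(w - 3)*(w + 2)*(w + 4)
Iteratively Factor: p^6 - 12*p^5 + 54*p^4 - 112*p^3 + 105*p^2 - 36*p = (p - 3)*(p^5 - 9*p^4 + 27*p^3 - 31*p^2 + 12*p) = p*(p - 3)*(p^4 - 9*p^3 + 27*p^2 - 31*p + 12) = p*(p - 3)*(p - 1)*(p^3 - 8*p^2 + 19*p - 12) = p*(p - 3)^2*(p - 1)*(p^2 - 5*p + 4) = p*(p - 4)*(p - 3)^2*(p - 1)*(p - 1)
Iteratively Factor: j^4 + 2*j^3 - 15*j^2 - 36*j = (j - 4)*(j^3 + 6*j^2 + 9*j) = (j - 4)*(j + 3)*(j^2 + 3*j) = (j - 4)*(j + 3)^2*(j)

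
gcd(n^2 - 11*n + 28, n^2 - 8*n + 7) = n - 7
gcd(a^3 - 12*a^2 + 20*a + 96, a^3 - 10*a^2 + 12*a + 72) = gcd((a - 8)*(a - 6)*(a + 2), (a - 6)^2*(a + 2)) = a^2 - 4*a - 12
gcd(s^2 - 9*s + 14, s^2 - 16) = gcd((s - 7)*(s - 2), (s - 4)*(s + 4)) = 1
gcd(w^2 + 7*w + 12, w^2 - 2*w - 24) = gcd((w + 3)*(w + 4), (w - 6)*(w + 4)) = w + 4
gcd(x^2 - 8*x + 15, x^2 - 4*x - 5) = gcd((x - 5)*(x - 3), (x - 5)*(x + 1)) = x - 5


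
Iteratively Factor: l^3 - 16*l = (l + 4)*(l^2 - 4*l) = (l - 4)*(l + 4)*(l)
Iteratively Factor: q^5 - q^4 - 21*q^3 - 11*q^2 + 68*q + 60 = (q - 5)*(q^4 + 4*q^3 - q^2 - 16*q - 12) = (q - 5)*(q + 1)*(q^3 + 3*q^2 - 4*q - 12) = (q - 5)*(q + 1)*(q + 2)*(q^2 + q - 6) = (q - 5)*(q - 2)*(q + 1)*(q + 2)*(q + 3)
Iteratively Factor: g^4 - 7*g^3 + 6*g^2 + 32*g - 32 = (g - 4)*(g^3 - 3*g^2 - 6*g + 8) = (g - 4)^2*(g^2 + g - 2) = (g - 4)^2*(g - 1)*(g + 2)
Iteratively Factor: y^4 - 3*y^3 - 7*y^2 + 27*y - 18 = (y + 3)*(y^3 - 6*y^2 + 11*y - 6) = (y - 3)*(y + 3)*(y^2 - 3*y + 2) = (y - 3)*(y - 2)*(y + 3)*(y - 1)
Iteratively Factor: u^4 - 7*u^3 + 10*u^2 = (u - 2)*(u^3 - 5*u^2) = u*(u - 2)*(u^2 - 5*u) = u*(u - 5)*(u - 2)*(u)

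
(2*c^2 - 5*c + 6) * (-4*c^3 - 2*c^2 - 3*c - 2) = -8*c^5 + 16*c^4 - 20*c^3 - c^2 - 8*c - 12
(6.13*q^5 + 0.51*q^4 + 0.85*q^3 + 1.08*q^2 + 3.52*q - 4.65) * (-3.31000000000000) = -20.2903*q^5 - 1.6881*q^4 - 2.8135*q^3 - 3.5748*q^2 - 11.6512*q + 15.3915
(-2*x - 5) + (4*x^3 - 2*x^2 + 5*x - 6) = 4*x^3 - 2*x^2 + 3*x - 11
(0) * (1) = 0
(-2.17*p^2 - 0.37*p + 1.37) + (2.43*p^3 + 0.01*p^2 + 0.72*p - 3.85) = 2.43*p^3 - 2.16*p^2 + 0.35*p - 2.48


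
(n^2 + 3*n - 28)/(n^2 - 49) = (n - 4)/(n - 7)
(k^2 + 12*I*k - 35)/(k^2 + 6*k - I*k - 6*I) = (k^2 + 12*I*k - 35)/(k^2 + k*(6 - I) - 6*I)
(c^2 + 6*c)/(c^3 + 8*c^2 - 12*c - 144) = c/(c^2 + 2*c - 24)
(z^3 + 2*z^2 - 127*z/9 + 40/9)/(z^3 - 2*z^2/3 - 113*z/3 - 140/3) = (9*z^2 - 27*z + 8)/(3*(3*z^2 - 17*z - 28))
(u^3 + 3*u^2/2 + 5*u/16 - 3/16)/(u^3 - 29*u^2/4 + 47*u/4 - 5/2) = (4*u^2 + 7*u + 3)/(4*(u^2 - 7*u + 10))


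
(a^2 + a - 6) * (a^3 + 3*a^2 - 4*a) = a^5 + 4*a^4 - 7*a^3 - 22*a^2 + 24*a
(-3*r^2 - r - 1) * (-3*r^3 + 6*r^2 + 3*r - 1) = 9*r^5 - 15*r^4 - 12*r^3 - 6*r^2 - 2*r + 1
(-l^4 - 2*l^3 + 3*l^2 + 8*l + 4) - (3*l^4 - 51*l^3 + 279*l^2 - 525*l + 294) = -4*l^4 + 49*l^3 - 276*l^2 + 533*l - 290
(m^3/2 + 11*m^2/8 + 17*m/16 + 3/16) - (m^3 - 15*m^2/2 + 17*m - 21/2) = -m^3/2 + 71*m^2/8 - 255*m/16 + 171/16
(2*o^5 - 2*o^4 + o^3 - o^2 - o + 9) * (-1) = -2*o^5 + 2*o^4 - o^3 + o^2 + o - 9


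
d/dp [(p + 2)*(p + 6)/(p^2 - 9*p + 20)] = (-17*p^2 + 16*p + 268)/(p^4 - 18*p^3 + 121*p^2 - 360*p + 400)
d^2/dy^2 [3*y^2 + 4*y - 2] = 6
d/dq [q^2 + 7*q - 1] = 2*q + 7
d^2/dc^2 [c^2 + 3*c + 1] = 2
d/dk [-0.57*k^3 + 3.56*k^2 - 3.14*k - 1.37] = -1.71*k^2 + 7.12*k - 3.14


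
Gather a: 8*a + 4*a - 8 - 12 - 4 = 12*a - 24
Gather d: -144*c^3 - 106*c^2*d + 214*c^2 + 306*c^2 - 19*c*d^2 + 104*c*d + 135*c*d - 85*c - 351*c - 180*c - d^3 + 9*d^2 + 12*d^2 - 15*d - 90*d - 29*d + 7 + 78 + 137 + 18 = -144*c^3 + 520*c^2 - 616*c - d^3 + d^2*(21 - 19*c) + d*(-106*c^2 + 239*c - 134) + 240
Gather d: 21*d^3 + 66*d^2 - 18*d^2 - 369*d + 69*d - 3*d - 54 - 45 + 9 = 21*d^3 + 48*d^2 - 303*d - 90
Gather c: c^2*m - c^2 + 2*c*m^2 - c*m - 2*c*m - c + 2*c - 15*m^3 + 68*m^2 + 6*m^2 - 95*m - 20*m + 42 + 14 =c^2*(m - 1) + c*(2*m^2 - 3*m + 1) - 15*m^3 + 74*m^2 - 115*m + 56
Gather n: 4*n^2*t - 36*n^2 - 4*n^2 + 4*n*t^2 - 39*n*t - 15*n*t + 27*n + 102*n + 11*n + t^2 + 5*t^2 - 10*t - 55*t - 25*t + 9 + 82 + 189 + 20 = n^2*(4*t - 40) + n*(4*t^2 - 54*t + 140) + 6*t^2 - 90*t + 300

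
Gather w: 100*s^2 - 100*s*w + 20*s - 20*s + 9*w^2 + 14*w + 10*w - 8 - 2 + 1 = 100*s^2 + 9*w^2 + w*(24 - 100*s) - 9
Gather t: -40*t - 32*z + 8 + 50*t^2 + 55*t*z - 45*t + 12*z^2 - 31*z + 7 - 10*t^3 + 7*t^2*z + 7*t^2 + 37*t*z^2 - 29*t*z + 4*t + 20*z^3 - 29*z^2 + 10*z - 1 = -10*t^3 + t^2*(7*z + 57) + t*(37*z^2 + 26*z - 81) + 20*z^3 - 17*z^2 - 53*z + 14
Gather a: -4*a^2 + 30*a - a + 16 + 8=-4*a^2 + 29*a + 24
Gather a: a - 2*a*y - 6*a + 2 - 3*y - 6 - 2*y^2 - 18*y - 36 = a*(-2*y - 5) - 2*y^2 - 21*y - 40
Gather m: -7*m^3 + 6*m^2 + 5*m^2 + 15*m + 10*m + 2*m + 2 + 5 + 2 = -7*m^3 + 11*m^2 + 27*m + 9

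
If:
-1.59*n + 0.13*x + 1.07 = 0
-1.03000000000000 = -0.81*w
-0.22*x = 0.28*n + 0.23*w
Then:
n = 0.51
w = 1.27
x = -1.98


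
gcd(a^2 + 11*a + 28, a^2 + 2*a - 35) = a + 7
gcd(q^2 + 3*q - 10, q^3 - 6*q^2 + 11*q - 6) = q - 2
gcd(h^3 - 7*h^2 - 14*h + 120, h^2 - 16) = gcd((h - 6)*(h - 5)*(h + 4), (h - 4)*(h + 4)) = h + 4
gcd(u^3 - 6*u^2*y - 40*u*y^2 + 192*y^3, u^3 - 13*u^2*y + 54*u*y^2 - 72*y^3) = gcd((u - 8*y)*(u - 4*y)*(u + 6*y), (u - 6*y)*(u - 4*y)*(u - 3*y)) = -u + 4*y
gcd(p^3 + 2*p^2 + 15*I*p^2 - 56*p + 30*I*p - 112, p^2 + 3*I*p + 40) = p + 8*I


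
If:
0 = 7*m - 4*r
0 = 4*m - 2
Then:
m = 1/2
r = 7/8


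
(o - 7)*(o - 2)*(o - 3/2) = o^3 - 21*o^2/2 + 55*o/2 - 21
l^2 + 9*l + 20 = (l + 4)*(l + 5)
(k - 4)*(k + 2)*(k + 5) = k^3 + 3*k^2 - 18*k - 40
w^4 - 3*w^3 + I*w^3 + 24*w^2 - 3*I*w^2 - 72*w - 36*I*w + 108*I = (w - 3)*(w - 3*I)*(w - 2*I)*(w + 6*I)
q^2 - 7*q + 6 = (q - 6)*(q - 1)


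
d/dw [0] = 0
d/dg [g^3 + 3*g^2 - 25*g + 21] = 3*g^2 + 6*g - 25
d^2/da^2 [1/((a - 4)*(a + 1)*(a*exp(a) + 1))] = (2*(a - 4)^2*(a + 1)^4*exp(2*a) - (a - 4)^2*(a + 1)^2*(a + 2)*(a*exp(a) + 1)*exp(a) + 2*(a - 4)^2*(a + 1)^2*(a*exp(a) + 1)*exp(a) + 2*(a - 4)^2*(a*exp(a) + 1)^2 + 2*(a - 4)*(a + 1)^3*(a*exp(a) + 1)*exp(a) + 2*(a - 4)*(a + 1)*(a*exp(a) + 1)^2 + 2*(a + 1)^2*(a*exp(a) + 1)^2)/((a - 4)^3*(a + 1)^3*(a*exp(a) + 1)^3)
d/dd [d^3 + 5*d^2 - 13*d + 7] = 3*d^2 + 10*d - 13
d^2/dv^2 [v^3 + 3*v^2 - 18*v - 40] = 6*v + 6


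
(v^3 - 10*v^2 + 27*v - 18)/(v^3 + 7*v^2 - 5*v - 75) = (v^2 - 7*v + 6)/(v^2 + 10*v + 25)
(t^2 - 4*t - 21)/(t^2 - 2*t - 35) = (t + 3)/(t + 5)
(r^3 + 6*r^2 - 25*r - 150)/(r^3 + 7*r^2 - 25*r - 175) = (r + 6)/(r + 7)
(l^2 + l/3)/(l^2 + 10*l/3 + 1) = l/(l + 3)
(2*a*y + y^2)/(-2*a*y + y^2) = (2*a + y)/(-2*a + y)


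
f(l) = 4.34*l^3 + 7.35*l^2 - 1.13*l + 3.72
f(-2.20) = -4.43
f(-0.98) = 7.80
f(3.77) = 336.47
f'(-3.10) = 78.42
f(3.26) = 228.51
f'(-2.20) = 29.55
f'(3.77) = 239.34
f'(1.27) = 38.54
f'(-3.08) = 77.11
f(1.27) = 23.03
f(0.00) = 3.72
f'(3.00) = 160.15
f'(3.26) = 185.16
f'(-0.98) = -3.03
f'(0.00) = -1.13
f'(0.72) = 16.20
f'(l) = 13.02*l^2 + 14.7*l - 1.13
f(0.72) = 8.34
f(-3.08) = -49.88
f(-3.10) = -51.44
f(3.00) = 183.66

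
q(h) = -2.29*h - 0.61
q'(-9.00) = -2.29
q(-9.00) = 20.00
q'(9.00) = -2.29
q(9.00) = -21.22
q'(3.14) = -2.29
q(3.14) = -7.80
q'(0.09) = -2.29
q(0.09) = -0.82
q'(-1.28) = -2.29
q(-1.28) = 2.32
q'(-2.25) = -2.29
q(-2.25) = 4.54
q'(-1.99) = -2.29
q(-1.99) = 3.95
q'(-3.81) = -2.29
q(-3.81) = 8.11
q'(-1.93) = -2.29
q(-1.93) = 3.81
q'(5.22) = -2.29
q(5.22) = -12.56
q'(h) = -2.29000000000000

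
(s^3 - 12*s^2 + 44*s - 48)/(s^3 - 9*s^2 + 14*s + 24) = (s - 2)/(s + 1)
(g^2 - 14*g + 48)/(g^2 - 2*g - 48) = (g - 6)/(g + 6)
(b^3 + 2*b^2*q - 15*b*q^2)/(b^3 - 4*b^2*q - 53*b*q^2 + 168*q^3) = b*(-b - 5*q)/(-b^2 + b*q + 56*q^2)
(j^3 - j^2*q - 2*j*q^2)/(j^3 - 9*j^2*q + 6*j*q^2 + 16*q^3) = j/(j - 8*q)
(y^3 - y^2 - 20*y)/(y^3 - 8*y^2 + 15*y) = (y + 4)/(y - 3)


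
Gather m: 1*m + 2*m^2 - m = 2*m^2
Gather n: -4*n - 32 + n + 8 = -3*n - 24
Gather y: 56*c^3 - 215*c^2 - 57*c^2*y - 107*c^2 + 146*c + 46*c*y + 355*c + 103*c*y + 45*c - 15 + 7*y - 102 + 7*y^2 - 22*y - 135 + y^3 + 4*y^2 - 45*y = 56*c^3 - 322*c^2 + 546*c + y^3 + 11*y^2 + y*(-57*c^2 + 149*c - 60) - 252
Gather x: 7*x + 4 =7*x + 4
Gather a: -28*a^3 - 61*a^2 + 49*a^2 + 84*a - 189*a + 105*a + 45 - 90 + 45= -28*a^3 - 12*a^2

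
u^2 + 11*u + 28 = (u + 4)*(u + 7)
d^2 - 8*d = d*(d - 8)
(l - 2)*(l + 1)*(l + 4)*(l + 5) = l^4 + 8*l^3 + 9*l^2 - 38*l - 40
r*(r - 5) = r^2 - 5*r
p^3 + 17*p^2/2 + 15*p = p*(p + 5/2)*(p + 6)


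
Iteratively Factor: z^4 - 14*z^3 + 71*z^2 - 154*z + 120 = (z - 3)*(z^3 - 11*z^2 + 38*z - 40) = (z - 4)*(z - 3)*(z^2 - 7*z + 10) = (z - 5)*(z - 4)*(z - 3)*(z - 2)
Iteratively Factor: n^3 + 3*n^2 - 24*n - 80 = (n - 5)*(n^2 + 8*n + 16) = (n - 5)*(n + 4)*(n + 4)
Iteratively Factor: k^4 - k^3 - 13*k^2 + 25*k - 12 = (k + 4)*(k^3 - 5*k^2 + 7*k - 3) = (k - 1)*(k + 4)*(k^2 - 4*k + 3) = (k - 3)*(k - 1)*(k + 4)*(k - 1)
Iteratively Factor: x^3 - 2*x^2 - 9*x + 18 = (x - 3)*(x^2 + x - 6) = (x - 3)*(x - 2)*(x + 3)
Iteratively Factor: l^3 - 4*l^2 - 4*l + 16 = (l + 2)*(l^2 - 6*l + 8) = (l - 2)*(l + 2)*(l - 4)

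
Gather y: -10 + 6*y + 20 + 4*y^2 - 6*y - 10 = 4*y^2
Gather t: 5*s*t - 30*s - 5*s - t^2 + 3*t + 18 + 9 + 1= -35*s - t^2 + t*(5*s + 3) + 28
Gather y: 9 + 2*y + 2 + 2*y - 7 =4*y + 4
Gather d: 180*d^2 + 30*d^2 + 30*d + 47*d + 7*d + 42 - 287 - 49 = 210*d^2 + 84*d - 294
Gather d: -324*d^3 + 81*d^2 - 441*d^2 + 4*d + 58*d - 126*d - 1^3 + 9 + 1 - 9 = -324*d^3 - 360*d^2 - 64*d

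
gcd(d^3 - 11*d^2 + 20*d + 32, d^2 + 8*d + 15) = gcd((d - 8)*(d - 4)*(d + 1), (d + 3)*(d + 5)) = 1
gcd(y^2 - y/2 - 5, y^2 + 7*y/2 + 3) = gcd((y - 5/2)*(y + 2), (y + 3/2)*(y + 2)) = y + 2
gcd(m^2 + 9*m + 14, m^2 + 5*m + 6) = m + 2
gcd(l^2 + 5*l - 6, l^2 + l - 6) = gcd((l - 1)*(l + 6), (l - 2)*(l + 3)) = 1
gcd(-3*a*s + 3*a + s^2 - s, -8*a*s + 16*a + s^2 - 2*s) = 1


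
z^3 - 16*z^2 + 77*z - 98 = (z - 7)^2*(z - 2)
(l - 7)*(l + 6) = l^2 - l - 42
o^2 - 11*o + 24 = (o - 8)*(o - 3)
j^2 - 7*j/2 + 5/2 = (j - 5/2)*(j - 1)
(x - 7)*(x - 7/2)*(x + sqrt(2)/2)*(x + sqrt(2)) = x^4 - 21*x^3/2 + 3*sqrt(2)*x^3/2 - 63*sqrt(2)*x^2/4 + 51*x^2/2 - 21*x/2 + 147*sqrt(2)*x/4 + 49/2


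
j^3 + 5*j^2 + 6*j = j*(j + 2)*(j + 3)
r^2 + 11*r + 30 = (r + 5)*(r + 6)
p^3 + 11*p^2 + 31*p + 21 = (p + 1)*(p + 3)*(p + 7)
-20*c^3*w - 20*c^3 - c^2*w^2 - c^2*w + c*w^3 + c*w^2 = (-5*c + w)*(4*c + w)*(c*w + c)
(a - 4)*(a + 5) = a^2 + a - 20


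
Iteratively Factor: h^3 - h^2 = (h)*(h^2 - h) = h*(h - 1)*(h)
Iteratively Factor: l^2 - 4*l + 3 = (l - 1)*(l - 3)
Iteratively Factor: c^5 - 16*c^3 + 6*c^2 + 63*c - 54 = (c + 3)*(c^4 - 3*c^3 - 7*c^2 + 27*c - 18) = (c - 3)*(c + 3)*(c^3 - 7*c + 6) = (c - 3)*(c + 3)^2*(c^2 - 3*c + 2) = (c - 3)*(c - 1)*(c + 3)^2*(c - 2)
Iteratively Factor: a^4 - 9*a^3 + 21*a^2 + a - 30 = (a - 2)*(a^3 - 7*a^2 + 7*a + 15) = (a - 5)*(a - 2)*(a^2 - 2*a - 3) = (a - 5)*(a - 3)*(a - 2)*(a + 1)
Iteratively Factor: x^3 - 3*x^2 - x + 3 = (x + 1)*(x^2 - 4*x + 3) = (x - 3)*(x + 1)*(x - 1)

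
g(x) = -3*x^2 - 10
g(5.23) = -92.06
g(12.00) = -442.00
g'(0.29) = -1.74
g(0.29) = -10.25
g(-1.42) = -16.05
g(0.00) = -10.00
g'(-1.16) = 6.96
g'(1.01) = -6.06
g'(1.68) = -10.08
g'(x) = -6*x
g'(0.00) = 0.00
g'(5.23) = -31.38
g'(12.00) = -72.00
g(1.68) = -18.47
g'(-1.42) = 8.52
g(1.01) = -13.06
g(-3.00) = -37.00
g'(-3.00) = 18.00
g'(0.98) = -5.88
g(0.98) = -12.88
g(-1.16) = -14.04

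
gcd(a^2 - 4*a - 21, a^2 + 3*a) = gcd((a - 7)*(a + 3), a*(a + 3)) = a + 3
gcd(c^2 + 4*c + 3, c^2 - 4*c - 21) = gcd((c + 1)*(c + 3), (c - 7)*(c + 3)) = c + 3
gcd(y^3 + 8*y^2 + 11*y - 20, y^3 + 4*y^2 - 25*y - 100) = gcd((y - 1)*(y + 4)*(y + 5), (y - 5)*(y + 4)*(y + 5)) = y^2 + 9*y + 20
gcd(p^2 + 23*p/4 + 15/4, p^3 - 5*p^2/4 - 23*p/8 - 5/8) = 1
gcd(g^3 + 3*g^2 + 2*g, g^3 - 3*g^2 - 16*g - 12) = g^2 + 3*g + 2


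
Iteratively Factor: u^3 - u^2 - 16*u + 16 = (u - 4)*(u^2 + 3*u - 4) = (u - 4)*(u + 4)*(u - 1)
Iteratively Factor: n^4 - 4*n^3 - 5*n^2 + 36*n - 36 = (n + 3)*(n^3 - 7*n^2 + 16*n - 12) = (n - 2)*(n + 3)*(n^2 - 5*n + 6) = (n - 2)^2*(n + 3)*(n - 3)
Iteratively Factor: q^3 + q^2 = (q + 1)*(q^2) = q*(q + 1)*(q)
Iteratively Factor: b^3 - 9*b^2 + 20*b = (b - 5)*(b^2 - 4*b) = (b - 5)*(b - 4)*(b)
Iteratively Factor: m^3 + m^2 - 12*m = (m - 3)*(m^2 + 4*m) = (m - 3)*(m + 4)*(m)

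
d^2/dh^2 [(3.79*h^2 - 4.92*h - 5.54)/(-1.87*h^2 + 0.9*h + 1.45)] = (21.652356*h^3 + 54.577446*h^2 + 24.10056*h + 10.24007)/(6.539203*h^6 - 9.44163*h^5 - 10.667415*h^4 + 13.9131*h^3 + 8.271525*h^2 - 5.67675*h - 3.048625)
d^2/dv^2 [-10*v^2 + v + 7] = -20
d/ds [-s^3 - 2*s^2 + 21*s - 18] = -3*s^2 - 4*s + 21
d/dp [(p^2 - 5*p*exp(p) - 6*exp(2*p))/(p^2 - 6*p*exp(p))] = (p - 1)*exp(p)/p^2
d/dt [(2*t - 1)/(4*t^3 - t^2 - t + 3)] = (8*t^3 - 2*t^2 - 2*t + (2*t - 1)*(-12*t^2 + 2*t + 1) + 6)/(4*t^3 - t^2 - t + 3)^2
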